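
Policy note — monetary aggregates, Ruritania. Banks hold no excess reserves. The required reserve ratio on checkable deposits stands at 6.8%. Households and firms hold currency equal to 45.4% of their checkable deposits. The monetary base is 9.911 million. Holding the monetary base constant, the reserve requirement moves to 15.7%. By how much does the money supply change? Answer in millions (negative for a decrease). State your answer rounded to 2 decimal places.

Initially m₁ = (1 + 0.454) / (0.068 + 0.454) ≈ 2.7854, so M₁ = 2.7854 × 9.911 ≈ 27.6061 million.
After the change m₂ = (1 + 0.454) / (0.157 + 0.454) ≈ 2.3797, so M₂ = 2.3797 × 9.911 ≈ 23.5852 million.
ΔM = M₂ − M₁ = 23.5852 − 27.6061 = -4.0209 million.

-4.02 million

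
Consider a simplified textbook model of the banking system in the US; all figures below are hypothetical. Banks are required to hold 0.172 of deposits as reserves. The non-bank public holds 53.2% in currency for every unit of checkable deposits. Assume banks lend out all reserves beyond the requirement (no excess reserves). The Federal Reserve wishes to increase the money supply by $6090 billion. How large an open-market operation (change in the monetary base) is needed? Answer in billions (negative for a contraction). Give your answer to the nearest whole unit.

The money multiplier is m = (1 + c) / (rr + c) = (1 + 0.532) / (0.172 + 0.532) ≈ 2.17614.
ΔMB = ΔM / m = (+6090) / 2.17614 ≈ 2798.5332 billion.

$2799 billion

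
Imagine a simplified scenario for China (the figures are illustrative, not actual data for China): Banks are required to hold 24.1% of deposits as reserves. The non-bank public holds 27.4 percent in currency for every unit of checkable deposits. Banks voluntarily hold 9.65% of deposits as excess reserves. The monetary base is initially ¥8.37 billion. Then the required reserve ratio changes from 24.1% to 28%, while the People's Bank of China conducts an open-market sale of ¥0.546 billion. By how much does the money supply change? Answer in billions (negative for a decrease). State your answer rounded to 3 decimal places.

-2.115 billion

Before: m₁ = (1 + 0.274) / (0.241 + 0.0965 + 0.274) ≈ 2.08340, MB₁ = 8.37, so M₁ = 2.08340 × 8.37 ≈ 17.4381 billion.
After: m₂ = (1 + 0.274) / (0.28 + 0.0965 + 0.274) ≈ 1.95849, MB₂ = 8.37 − 0.546 = 7.824, so M₂ = 1.95849 × 7.824 ≈ 15.3232 billion.
ΔM = M₂ − M₁ = 15.3232 − 17.4381 = -2.1149 billion.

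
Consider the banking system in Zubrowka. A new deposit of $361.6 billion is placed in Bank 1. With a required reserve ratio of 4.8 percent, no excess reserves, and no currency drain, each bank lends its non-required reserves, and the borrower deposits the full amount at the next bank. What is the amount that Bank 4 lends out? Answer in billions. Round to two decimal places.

$297.01 billion

Each bank lends a fraction (1 − rr) = 0.9520 of the deposit it receives, so Bank 4 receives 361.6·0.9520^3 and lends 361.6·0.9520^4 ≈ 297.0135 billion.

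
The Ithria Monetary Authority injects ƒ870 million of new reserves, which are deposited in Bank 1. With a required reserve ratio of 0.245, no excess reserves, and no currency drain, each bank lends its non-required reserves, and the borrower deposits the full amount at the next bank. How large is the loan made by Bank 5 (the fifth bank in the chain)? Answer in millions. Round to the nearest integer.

Each bank lends a fraction (1 − rr) = 0.7550 of the deposit it receives, so Bank 5 receives 870·0.7550^4 and lends 870·0.7550^5 ≈ 213.4293 million.

ƒ213 million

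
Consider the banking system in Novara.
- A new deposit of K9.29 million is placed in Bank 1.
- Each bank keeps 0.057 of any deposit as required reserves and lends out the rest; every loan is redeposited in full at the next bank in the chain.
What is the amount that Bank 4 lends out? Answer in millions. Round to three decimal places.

Each bank lends a fraction (1 − rr) = 0.9430 of the deposit it receives, so Bank 4 receives 9.29·0.9430^3 and lends 9.29·0.9430^4 ≈ 7.3462 million.

K7.346 million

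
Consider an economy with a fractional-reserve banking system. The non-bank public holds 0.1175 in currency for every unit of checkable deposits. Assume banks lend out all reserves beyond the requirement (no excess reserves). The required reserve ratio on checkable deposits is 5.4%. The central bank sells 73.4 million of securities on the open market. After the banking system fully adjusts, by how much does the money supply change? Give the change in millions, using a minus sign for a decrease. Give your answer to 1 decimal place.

The money multiplier is m = (1 + c) / (rr + c) = (1 + 0.1175) / (0.054 + 0.1175) ≈ 6.5160.
The sale removes 73.4 million of base, so ΔM = m × ΔMB = 6.5160 × (−73.4) = -478.2744 million.

-478.3 million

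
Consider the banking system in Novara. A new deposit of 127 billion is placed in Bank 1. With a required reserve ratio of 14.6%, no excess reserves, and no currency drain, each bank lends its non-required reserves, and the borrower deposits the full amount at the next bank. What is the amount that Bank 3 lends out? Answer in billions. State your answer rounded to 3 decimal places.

Each bank lends a fraction (1 − rr) = 0.8540 of the deposit it receives, so Bank 3 receives 127·0.8540^2 and lends 127·0.8540^3 ≈ 79.1002 billion.

79.100 billion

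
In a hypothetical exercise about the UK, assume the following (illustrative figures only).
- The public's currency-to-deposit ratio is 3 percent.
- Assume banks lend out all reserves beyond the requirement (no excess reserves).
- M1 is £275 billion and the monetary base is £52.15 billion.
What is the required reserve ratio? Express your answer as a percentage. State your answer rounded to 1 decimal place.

Using m = M/MB = 275/52.15 ≈ 5.273250. Since m = (1 + c)/(c + rr + e), the denominator satisfies c + rr + e = (1 + c)/m = (1 + 0.03) / 5.273250 ≈ 0.195325.
With c = 0.03 and e = 0, the required reserve ratio is 0.195325 − 0.03 − 0 = 0.165325.

16.5%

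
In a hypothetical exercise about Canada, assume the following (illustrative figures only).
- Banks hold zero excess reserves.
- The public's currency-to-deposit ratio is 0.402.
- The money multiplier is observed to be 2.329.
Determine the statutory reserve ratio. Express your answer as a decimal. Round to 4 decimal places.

Using m = 2.329. Since m = (1 + c)/(c + rr + e), the denominator satisfies c + rr + e = (1 + c)/m = (1 + 0.402) / 2.329 ≈ 0.601975.
With c = 0.402 and e = 0, the statutory reserve ratio is 0.601975 − 0.402 − 0 = 0.199975.

0.2000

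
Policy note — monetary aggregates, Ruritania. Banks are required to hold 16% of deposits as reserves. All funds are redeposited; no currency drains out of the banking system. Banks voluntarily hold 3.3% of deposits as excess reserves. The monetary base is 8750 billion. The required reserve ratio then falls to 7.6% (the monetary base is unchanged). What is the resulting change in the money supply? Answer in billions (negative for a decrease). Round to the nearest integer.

34938 billion

Initially m₁ = 1 / (0.16 + 0.033) ≈ 5.18135, so M₁ = 5.18135 × 8750 = 45336.8125 billion.
After the change m₂ = 1 / (0.076 + 0.033) ≈ 9.17431, so M₂ = 9.17431 × 8750 = 80275.2125 billion.
ΔM = M₂ − M₁ = 80275.2125 − 45336.8125 = 34938.4 billion.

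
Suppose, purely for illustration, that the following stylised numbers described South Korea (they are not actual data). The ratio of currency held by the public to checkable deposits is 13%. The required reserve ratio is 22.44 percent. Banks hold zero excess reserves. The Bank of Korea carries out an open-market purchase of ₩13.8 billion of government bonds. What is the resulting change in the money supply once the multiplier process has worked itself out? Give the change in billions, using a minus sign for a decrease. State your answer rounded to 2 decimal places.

₩44.00 billion

The money multiplier is m = (1 + c) / (rr + c) = (1 + 0.13) / (0.2244 + 0.13) ≈ 3.18849.
The purchase adds 13.8 billion of base, so ΔM = m × ΔMB = 3.18849 × (+13.8) ≈ 44.0012 billion.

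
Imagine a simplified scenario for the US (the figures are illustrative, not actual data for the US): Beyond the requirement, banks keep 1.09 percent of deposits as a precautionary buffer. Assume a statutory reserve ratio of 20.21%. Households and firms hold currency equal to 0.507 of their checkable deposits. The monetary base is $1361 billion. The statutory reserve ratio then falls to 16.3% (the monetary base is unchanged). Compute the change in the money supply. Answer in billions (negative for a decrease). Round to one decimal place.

Initially m₁ = (1 + 0.507) / (0.2021 + 0.0109 + 0.507) ≈ 2.093056, so M₁ = 2.093056 × 1361 ≈ 2848.6492 billion.
After the change m₂ = (1 + 0.507) / (0.163 + 0.0109 + 0.507) ≈ 2.213247, so M₂ = 2.213247 × 1361 ≈ 3012.2292 billion.
ΔM = M₂ − M₁ = 3012.2292 − 2848.6492 = 163.58 billion.

$163.6 billion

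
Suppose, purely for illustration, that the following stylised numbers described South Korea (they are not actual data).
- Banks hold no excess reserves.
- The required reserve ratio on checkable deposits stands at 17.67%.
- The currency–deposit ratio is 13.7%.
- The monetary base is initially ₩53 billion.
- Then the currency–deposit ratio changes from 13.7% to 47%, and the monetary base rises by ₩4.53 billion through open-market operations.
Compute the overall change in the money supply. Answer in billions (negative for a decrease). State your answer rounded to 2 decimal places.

Before: m₁ = (1 + 0.137) / (0.1767 + 0.137) ≈ 3.62448, MB₁ = 53, so M₁ = 3.62448 × 53 ≈ 192.0974 billion.
After: m₂ = (1 + 0.47) / (0.1767 + 0.47) ≈ 2.27308, MB₂ = 53 + 4.53 = 57.53, so M₂ = 2.27308 × 57.53 ≈ 130.7703 billion.
ΔM = M₂ − M₁ = 130.7703 − 192.0974 = -61.3271 billion.

-61.33 billion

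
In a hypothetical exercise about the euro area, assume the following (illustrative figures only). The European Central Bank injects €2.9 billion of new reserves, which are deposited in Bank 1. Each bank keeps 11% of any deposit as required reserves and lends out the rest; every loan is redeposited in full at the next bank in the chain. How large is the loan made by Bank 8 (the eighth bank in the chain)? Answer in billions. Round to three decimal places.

Each bank lends a fraction (1 − rr) = 0.8900 of the deposit it receives, so Bank 8 receives 2.9·0.8900^7 and lends 2.9·0.8900^8 ≈ 1.1416 billion.

€1.142 billion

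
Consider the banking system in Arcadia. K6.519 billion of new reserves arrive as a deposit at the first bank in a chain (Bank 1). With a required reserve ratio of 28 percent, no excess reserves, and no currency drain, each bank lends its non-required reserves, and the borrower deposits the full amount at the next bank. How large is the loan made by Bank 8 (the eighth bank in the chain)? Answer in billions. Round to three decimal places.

Each bank lends a fraction (1 − rr) = 0.7200 of the deposit it receives, so Bank 8 receives 6.519·0.7200^7 and lends 6.519·0.7200^8 ≈ 0.4708 billion.

K0.471 billion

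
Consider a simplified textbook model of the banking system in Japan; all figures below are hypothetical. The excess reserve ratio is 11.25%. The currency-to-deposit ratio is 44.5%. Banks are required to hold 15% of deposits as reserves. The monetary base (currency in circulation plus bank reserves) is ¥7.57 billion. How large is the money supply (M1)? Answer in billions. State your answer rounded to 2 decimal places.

¥15.46 billion

The money multiplier is m = (1 + c) / (rr + e + c) = (1 + 0.445) / (0.15 + 0.1125 + 0.445) ≈ 2.0424.
So M = m × MB = 2.0424 × 7.57 ≈ 15.461 billion.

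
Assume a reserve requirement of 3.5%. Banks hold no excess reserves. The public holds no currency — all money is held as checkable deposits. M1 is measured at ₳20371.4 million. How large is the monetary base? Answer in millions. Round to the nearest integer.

With no currency drain and no excess reserves, the money multiplier is m = 1/rr = 1/0.035 ≈ 28.571429.
The monetary base is MB = M / m = 20371.4 / 28.571429 ≈ 712.999 million.

₳713 million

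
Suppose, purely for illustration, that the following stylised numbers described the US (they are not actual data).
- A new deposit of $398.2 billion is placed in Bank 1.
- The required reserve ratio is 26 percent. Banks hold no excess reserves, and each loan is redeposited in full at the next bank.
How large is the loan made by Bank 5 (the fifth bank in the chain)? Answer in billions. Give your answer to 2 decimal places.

$88.36 billion

Each bank lends a fraction (1 − rr) = 0.7400 of the deposit it receives, so Bank 5 receives 398.2·0.7400^4 and lends 398.2·0.7400^5 ≈ 88.3608 billion.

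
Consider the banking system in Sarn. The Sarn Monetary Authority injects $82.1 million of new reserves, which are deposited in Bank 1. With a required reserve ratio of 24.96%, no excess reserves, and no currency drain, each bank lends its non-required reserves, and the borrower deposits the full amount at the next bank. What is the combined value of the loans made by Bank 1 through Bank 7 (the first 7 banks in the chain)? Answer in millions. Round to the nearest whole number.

$214 million

Bank i lends (1 − rr)^i of the original deposit: Bank 1 lends 82.1·0.7504 ≈ 61.6078, Bank 2 lends 82.1·0.7504² ≈ 46.2305, and so on.
Summing a geometric series: total = 82.1·[0.7504·(1 − 0.7504^7) / (1 − 0.7504)] ≈ 213.7558 million.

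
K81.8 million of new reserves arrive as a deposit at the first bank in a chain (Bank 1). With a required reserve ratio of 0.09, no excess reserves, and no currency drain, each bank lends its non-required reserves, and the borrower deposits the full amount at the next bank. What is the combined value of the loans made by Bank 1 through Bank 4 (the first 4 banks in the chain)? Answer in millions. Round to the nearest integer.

K260 million

Bank i lends (1 − rr)^i of the original deposit: Bank 1 lends 81.8·0.9100 = 74.4380, Bank 2 lends 81.8·0.9100² ≈ 67.7386, and so on.
Summing a geometric series: total = 81.8·[0.9100·(1 − 0.9100^4) / (1 − 0.9100)] ≈ 259.9130 million.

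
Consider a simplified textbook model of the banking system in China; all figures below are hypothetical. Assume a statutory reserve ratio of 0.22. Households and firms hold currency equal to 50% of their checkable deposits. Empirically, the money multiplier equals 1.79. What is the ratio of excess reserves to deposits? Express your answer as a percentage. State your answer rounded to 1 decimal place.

Using m = 1.79. Since m = (1 + c)/(c + rr + e), the denominator satisfies c + rr + e = (1 + c)/m = (1 + 0.5) / 1.79 ≈ 0.837989.
With c = 0.5 and rr = 0.22, the ratio of excess reserves to deposits is 0.837989 − 0.5 − 0.22 = 0.117989.

11.8%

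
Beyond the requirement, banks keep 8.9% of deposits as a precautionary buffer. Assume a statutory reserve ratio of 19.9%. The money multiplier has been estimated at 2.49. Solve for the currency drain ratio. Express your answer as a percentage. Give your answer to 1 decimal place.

19.0%

Using m = 2.49. From m = (1 + c)/(c + rr + e), rearranging gives 1 + c = m·(c + rr + e), so c·(1 − m) = m·(rr + e) − 1.
Hence c = [m·(rr + e) − 1]/(1 − m) = [2.49 × (0.199 + 0.089) − 1] / (1 − 2.49) ≈ 0.189852.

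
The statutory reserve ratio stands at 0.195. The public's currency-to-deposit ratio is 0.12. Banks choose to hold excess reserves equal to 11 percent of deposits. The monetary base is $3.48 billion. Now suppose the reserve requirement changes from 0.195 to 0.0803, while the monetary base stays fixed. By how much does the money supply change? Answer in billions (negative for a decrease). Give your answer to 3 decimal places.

Initially m₁ = (1 + 0.12) / (0.195 + 0.11 + 0.12) ≈ 2.63529, so M₁ = 2.63529 × 3.48 ≈ 9.1708 billion.
After the change m₂ = (1 + 0.12) / (0.0803 + 0.11 + 0.12) ≈ 3.60941, so M₂ = 3.60941 × 3.48 ≈ 12.5607 billion.
ΔM = M₂ − M₁ = 12.5607 − 9.1708 = 3.3899 billion.

$3.390 billion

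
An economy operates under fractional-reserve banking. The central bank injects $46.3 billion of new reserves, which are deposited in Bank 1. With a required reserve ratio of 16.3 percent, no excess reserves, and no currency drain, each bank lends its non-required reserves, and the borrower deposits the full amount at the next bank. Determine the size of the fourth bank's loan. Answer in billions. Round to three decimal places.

Each bank lends a fraction (1 − rr) = 0.8370 of the deposit it receives, so Bank 4 receives 46.3·0.8370^3 and lends 46.3·0.8370^4 ≈ 22.7239 billion.

$22.724 billion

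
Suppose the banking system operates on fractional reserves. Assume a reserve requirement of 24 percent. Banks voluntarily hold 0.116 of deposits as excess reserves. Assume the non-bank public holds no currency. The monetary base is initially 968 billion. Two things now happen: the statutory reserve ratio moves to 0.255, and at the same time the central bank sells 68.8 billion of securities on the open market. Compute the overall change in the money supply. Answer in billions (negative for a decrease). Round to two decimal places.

-295.38 billion

Before: m₁ = 1 / (0.24 + 0.116) ≈ 2.808989, MB₁ = 968, so M₁ = 2.808989 × 968 ≈ 2719.1014 billion.
After: m₂ = 1 / (0.255 + 0.116) ≈ 2.695418, MB₂ = 968 − 68.8 = 899.2, so M₂ = 2.695418 × 899.2 ≈ 2423.7199 billion.
ΔM = M₂ − M₁ = 2423.7199 − 2719.1014 = -295.3815 billion.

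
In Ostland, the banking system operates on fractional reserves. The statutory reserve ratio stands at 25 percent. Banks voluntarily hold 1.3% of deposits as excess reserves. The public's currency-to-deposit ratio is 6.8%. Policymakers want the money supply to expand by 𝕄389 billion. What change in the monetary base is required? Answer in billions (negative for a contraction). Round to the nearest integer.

The money multiplier is m = (1 + c) / (rr + e + c) = (1 + 0.068) / (0.25 + 0.013 + 0.068) ≈ 3.2266.
ΔMB = ΔM / m = (+389) / 3.2266 ≈ 120.5603 billion.

𝕄121 billion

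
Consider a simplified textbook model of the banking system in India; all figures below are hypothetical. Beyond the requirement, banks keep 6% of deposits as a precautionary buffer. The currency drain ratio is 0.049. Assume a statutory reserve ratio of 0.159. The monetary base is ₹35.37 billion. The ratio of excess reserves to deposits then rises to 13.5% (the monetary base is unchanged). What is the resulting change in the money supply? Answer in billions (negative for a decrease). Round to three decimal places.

-30.272 billion

Initially m₁ = (1 + 0.049) / (0.159 + 0.06 + 0.049) ≈ 3.914179, so M₁ = 3.914179 × 35.37 ≈ 138.4445 billion.
After the change m₂ = (1 + 0.049) / (0.159 + 0.135 + 0.049) ≈ 3.058309, so M₂ = 3.058309 × 35.37 ≈ 108.1724 billion.
ΔM = M₂ − M₁ = 108.1724 − 138.4445 = -30.2721 billion.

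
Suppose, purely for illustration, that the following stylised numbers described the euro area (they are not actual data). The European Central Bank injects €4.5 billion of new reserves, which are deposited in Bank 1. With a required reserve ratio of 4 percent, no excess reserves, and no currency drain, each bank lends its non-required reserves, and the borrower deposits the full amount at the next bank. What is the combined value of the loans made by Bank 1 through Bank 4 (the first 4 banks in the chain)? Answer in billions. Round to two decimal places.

€16.27 billion

Bank i lends (1 − rr)^i of the original deposit: Bank 1 lends 4.5·0.9600 = 4.3200, Bank 2 lends 4.5·0.9600² = 4.1472, and so on.
Summing a geometric series: total = 4.5·[0.9600·(1 − 0.9600^4) / (1 − 0.9600)] ≈ 16.2706 billion.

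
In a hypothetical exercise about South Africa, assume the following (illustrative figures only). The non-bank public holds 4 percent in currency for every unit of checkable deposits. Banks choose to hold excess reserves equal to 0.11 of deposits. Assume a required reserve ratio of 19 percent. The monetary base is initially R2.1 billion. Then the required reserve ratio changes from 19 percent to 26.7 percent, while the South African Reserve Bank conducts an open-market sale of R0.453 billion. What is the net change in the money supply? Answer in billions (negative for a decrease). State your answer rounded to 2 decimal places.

Before: m₁ = (1 + 0.04) / (0.19 + 0.11 + 0.04) ≈ 3.0588, MB₁ = 2.1, so M₁ = 3.0588 × 2.1 ≈ 6.4235 billion.
After: m₂ = (1 + 0.04) / (0.267 + 0.11 + 0.04) ≈ 2.4940, MB₂ = 2.1 − 0.453 = 1.647, so M₂ = 2.4940 × 1.647 ≈ 4.1076 billion.
ΔM = M₂ − M₁ = 4.1076 − 6.4235 = -2.3159 billion.

-2.32 billion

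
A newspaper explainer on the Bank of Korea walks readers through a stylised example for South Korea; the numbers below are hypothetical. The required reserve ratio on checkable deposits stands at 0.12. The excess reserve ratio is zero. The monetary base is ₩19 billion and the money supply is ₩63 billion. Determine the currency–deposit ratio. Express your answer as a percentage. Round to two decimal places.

26.00%

Using m = M/MB = 63/19 ≈ 3.315789. From m = (1 + c)/(c + rr + e), rearranging gives 1 + c = m·(c + rr + e), so c·(1 − m) = m·(rr + e) − 1.
Hence c = [m·(rr + e) − 1]/(1 − m) = [3.315789 × (0.12 + 0) − 1] / (1 − 3.315789) ≈ 0.260000.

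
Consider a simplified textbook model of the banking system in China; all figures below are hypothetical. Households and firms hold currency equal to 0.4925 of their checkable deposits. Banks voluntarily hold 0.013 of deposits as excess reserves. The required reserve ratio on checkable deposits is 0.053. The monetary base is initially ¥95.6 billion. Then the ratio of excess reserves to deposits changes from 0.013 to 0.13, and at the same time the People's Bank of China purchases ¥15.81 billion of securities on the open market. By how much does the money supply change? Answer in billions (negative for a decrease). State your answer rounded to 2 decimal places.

Before: m₁ = (1 + 0.4925) / (0.053 + 0.013 + 0.4925) ≈ 2.672337, MB₁ = 95.6, so M₁ = 2.672337 × 95.6 ≈ 255.4754 billion.
After: m₂ = (1 + 0.4925) / (0.053 + 0.13 + 0.4925) ≈ 2.209474, MB₂ = 95.6 + 15.81 = 111.41, so M₂ = 2.209474 × 111.41 ≈ 246.1575 billion.
ΔM = M₂ − M₁ = 246.1575 − 255.4754 = -9.3179 billion.

-9.32 billion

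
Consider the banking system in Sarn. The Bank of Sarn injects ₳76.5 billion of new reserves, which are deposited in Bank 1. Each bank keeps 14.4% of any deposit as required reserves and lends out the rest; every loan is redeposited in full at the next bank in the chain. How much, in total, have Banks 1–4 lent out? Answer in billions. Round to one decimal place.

₳210.6 billion

Bank i lends (1 − rr)^i of the original deposit: Bank 1 lends 76.5·0.8560 = 65.4840, Bank 2 lends 76.5·0.8560² ≈ 56.0543, and so on.
Summing a geometric series: total = 76.5·[0.8560·(1 − 0.8560^4) / (1 − 0.8560)] ≈ 210.5938 billion.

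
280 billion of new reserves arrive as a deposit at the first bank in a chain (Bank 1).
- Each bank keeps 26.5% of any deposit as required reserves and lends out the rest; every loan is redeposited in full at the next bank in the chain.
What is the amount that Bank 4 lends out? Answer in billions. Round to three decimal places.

81.716 billion

Each bank lends a fraction (1 − rr) = 0.7350 of the deposit it receives, so Bank 4 receives 280·0.7350^3 and lends 280·0.7350^4 ≈ 81.7161 billion.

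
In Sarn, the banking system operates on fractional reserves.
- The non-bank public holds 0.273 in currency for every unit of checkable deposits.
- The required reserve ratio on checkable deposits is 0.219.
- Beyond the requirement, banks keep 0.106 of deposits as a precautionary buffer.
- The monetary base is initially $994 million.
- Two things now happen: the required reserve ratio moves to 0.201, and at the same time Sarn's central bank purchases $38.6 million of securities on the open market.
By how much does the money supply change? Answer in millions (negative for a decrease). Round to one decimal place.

Before: m₁ = (1 + 0.273) / (0.219 + 0.106 + 0.273) ≈ 2.128763, MB₁ = 994, so M₁ = 2.128763 × 994 ≈ 2115.9904 million.
After: m₂ = (1 + 0.273) / (0.201 + 0.106 + 0.273) ≈ 2.194828, MB₂ = 994 + 38.6 = 1032.6, so M₂ = 2.194828 × 1032.6 ≈ 2266.3794 million.
ΔM = M₂ − M₁ = 2266.3794 − 2115.9904 = 150.389 million.

$150.4 million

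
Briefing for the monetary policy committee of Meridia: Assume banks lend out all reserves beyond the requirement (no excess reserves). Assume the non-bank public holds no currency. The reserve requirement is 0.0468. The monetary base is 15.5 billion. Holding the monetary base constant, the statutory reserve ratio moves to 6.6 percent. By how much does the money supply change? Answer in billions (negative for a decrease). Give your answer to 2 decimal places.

-96.35 billion

Initially m₁ = 1 / (0.0468) ≈ 21.36752, so M₁ = 21.36752 × 15.5 ≈ 331.1966 billion.
After the change m₂ = 1 / (0.066) ≈ 15.15152, so M₂ = 15.15152 × 15.5 ≈ 234.8486 billion.
ΔM = M₂ − M₁ = 234.8486 − 331.1966 = -96.348 billion.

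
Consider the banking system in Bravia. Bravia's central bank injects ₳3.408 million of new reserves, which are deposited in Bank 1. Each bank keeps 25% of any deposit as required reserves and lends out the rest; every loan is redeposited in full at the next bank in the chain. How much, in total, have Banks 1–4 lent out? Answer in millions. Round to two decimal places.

₳6.99 million

Bank i lends (1 − rr)^i of the original deposit: Bank 1 lends 3.408·0.7500 = 2.5560, Bank 2 lends 3.408·0.7500² = 1.9170, and so on.
Summing a geometric series: total = 3.408·[0.7500·(1 − 0.7500^4) / (1 − 0.7500)] ≈ 6.9891 million.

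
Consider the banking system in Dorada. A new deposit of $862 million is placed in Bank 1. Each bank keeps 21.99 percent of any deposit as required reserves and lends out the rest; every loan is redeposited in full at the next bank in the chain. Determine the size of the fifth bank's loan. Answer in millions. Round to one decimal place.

$249.0 million

Each bank lends a fraction (1 − rr) = 0.7801 of the deposit it receives, so Bank 5 receives 862·0.7801^4 and lends 862·0.7801^5 ≈ 249.0340 million.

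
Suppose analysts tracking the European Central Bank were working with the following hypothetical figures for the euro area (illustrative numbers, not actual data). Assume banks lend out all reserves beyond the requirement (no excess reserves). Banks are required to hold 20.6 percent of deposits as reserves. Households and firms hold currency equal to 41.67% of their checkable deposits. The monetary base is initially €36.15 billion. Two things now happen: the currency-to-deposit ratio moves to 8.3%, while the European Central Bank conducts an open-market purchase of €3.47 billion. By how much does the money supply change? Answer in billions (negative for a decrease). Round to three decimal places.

Before: m₁ = (1 + 0.4167) / (0.206 + 0.4167) ≈ 2.275092, MB₁ = 36.15, so M₁ = 2.275092 × 36.15 ≈ 82.2446 billion.
After: m₂ = (1 + 0.083) / (0.206 + 0.083) ≈ 3.747405, MB₂ = 36.15 + 3.47 = 39.62, so M₂ = 3.747405 × 39.62 ≈ 148.4722 billion.
ΔM = M₂ − M₁ = 148.4722 − 82.2446 = 66.2276 billion.

€66.228 billion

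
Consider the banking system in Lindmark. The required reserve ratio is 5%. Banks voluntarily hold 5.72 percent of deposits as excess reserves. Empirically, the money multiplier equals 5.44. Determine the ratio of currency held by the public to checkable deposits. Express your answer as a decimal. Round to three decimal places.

Using m = 5.44. From m = (1 + c)/(c + rr + e), rearranging gives 1 + c = m·(c + rr + e), so c·(1 − m) = m·(rr + e) − 1.
Hence c = [m·(rr + e) − 1]/(1 − m) = [5.44 × (0.05 + 0.0572) − 1] / (1 − 5.44) ≈ 0.093881.

0.094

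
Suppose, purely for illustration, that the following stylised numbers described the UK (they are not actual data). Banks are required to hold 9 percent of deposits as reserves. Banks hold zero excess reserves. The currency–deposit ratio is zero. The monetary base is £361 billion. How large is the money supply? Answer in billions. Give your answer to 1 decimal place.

£4011.1 billion

With no currency drain or excess reserves, the money multiplier is m = 1/rr = 1/0.09 ≈ 11.11111.
Money supply M = m × MB = 11.11111 × 361 ≈ 4011.1107 billion.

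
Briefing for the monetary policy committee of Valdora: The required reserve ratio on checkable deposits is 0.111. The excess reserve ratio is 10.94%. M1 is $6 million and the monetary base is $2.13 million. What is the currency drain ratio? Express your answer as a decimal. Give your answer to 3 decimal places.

Using m = M/MB = 6/2.13 ≈ 2.816901. From m = (1 + c)/(c + rr + e), rearranging gives 1 + c = m·(c + rr + e), so c·(1 − m) = m·(rr + e) − 1.
Hence c = [m·(rr + e) − 1]/(1 − m) = [2.816901 × (0.111 + 0.1094) − 1] / (1 − 2.816901) ≈ 0.208682.

0.209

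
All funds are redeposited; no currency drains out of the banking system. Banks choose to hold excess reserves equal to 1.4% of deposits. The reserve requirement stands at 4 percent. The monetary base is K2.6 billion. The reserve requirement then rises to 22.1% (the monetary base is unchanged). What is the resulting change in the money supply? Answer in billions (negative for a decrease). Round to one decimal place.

-37.1 billion

Initially m₁ = 1 / (0.04 + 0.014) ≈ 18.5185, so M₁ = 18.5185 × 2.6 = 48.1481 billion.
After the change m₂ = 1 / (0.221 + 0.014) ≈ 4.2553, so M₂ = 4.2553 × 2.6 ≈ 11.0638 billion.
ΔM = M₂ − M₁ = 11.0638 − 48.1481 = -37.0843 billion.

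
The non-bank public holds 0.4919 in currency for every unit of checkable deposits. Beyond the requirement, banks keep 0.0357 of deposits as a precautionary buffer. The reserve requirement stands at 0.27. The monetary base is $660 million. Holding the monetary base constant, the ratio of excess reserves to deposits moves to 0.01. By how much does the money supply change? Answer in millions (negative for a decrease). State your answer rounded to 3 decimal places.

Initially m₁ = (1 + 0.4919) / (0.27 + 0.0357 + 0.4919) ≈ 1.8704865, so M₁ = 1.8704865 × 660 ≈ 1234.5211 million.
After the change m₂ = (1 + 0.4919) / (0.27 + 0.01 + 0.4919) ≈ 1.9327633, so M₂ = 1.9327633 × 660 ≈ 1275.6238 million.
ΔM = M₂ − M₁ = 1275.6238 − 1234.5211 = 41.1027 million.

$41.103 million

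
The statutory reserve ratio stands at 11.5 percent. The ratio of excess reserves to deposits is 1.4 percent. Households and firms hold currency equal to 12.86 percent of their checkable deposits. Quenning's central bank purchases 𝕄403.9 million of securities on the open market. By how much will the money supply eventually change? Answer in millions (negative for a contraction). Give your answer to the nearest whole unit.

The money multiplier is m = (1 + c) / (rr + e + c) = (1 + 0.1286) / (0.115 + 0.014 + 0.1286) ≈ 4.3812.
The purchase adds 403.9 million of base, so ΔM = m × ΔMB = 4.3812 × (+403.9) ≈ 1769.5667 million.

𝕄1770 million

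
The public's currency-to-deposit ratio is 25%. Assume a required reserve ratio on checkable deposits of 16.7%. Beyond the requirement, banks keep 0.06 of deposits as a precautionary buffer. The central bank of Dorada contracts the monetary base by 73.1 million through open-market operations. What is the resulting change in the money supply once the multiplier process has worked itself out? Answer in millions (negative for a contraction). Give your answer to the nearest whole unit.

The money multiplier is m = (1 + c) / (rr + e + c) = (1 + 0.25) / (0.167 + 0.06 + 0.25) ≈ 2.6205.
The sale removes 73.1 million of base, so ΔM = m × ΔMB = 2.6205 × (−73.1) ≈ -191.5585 million.

-192 million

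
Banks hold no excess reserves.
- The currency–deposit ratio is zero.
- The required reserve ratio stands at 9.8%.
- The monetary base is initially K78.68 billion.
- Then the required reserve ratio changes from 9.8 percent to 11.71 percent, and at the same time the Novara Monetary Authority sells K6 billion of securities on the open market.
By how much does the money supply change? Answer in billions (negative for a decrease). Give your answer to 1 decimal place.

Before: m₁ = 1 / (0.098) ≈ 10.2041, MB₁ = 78.68, so M₁ = 10.2041 × 78.68 ≈ 802.8586 billion.
After: m₂ = 1 / (0.1171) ≈ 8.5397, MB₂ = 78.68 − 6 = 72.68, so M₂ = 8.5397 × 72.68 ≈ 620.6654 billion.
ΔM = M₂ − M₁ = 620.6654 − 802.8586 = -182.1932 billion.

-182.2 billion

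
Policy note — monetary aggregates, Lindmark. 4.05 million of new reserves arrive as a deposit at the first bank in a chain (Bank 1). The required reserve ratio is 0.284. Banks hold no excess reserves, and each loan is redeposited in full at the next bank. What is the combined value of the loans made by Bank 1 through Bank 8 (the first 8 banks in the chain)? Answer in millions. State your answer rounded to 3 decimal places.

9.505 million

Bank i lends (1 − rr)^i of the original deposit: Bank 1 lends 4.05·0.7160 = 2.8998, Bank 2 lends 4.05·0.7160² ≈ 2.0763, and so on.
Summing a geometric series: total = 4.05·[0.7160·(1 − 0.7160^8) / (1 − 0.7160)] ≈ 9.5053 million.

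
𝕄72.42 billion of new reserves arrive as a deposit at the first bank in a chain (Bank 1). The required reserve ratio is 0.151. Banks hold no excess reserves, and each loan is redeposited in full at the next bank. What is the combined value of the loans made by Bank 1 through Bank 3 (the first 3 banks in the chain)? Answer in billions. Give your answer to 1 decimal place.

𝕄158.0 billion

Bank i lends (1 − rr)^i of the original deposit: Bank 1 lends 72.42·0.8490 ≈ 61.4846, Bank 2 lends 72.42·0.8490² ≈ 52.2004, and so on.
Summing a geometric series: total = 72.42·[0.8490·(1 − 0.8490^3) / (1 − 0.8490)] ≈ 158.0031 billion.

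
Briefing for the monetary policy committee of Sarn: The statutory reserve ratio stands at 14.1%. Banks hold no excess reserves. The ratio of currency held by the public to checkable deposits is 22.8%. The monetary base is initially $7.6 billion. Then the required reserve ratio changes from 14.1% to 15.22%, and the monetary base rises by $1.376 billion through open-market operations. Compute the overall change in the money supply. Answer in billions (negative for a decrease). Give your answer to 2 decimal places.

Before: m₁ = (1 + 0.228) / (0.141 + 0.228) ≈ 3.3279, MB₁ = 7.6, so M₁ = 3.3279 × 7.6 ≈ 25.292 billion.
After: m₂ = (1 + 0.228) / (0.1522 + 0.228) ≈ 3.2299, MB₂ = 7.6 + 1.376 = 8.976, so M₂ = 3.2299 × 8.976 ≈ 28.9916 billion.
ΔM = M₂ − M₁ = 28.9916 − 25.292 = 3.6996 billion.

$3.70 billion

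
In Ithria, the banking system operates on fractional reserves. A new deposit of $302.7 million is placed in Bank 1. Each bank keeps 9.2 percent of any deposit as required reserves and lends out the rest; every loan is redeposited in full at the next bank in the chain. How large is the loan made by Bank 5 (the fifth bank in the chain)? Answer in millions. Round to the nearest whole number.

Each bank lends a fraction (1 − rr) = 0.9080 of the deposit it receives, so Bank 5 receives 302.7·0.9080^4 and lends 302.7·0.9080^5 ≈ 186.8279 million.

$187 million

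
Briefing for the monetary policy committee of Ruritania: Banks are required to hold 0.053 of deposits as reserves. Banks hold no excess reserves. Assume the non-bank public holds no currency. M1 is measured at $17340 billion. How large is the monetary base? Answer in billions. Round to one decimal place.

$919.0 billion

With no currency drain and no excess reserves, the money multiplier is m = 1/rr = 1/0.053 ≈ 18.8679245.
The monetary base is MB = M / m = 17340 / 18.8679245 ≈ 919.02 billion.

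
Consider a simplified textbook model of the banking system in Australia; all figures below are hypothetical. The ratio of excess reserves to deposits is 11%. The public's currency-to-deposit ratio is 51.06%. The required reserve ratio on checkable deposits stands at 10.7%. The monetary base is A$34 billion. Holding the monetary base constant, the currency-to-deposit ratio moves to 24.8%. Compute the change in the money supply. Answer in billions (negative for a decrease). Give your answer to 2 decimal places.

Initially m₁ = (1 + 0.5106) / (0.107 + 0.11 + 0.5106) ≈ 2.07614, so M₁ = 2.07614 × 34 ≈ 70.5888 billion.
After the change m₂ = (1 + 0.248) / (0.107 + 0.11 + 0.248) ≈ 2.68387, so M₂ = 2.68387 × 34 ≈ 91.2516 billion.
ΔM = M₂ − M₁ = 91.2516 − 70.5888 = 20.6628 billion.

A$20.66 billion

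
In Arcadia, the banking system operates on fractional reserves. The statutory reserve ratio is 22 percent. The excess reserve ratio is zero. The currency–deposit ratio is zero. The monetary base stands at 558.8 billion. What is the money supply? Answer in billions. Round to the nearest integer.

With no currency drain or excess reserves, the money multiplier is m = 1/rr = 1/0.22 ≈ 4.5455.
Money supply M = m × MB = 4.5455 × 558.8 = 2540.0254 billion.

2540 billion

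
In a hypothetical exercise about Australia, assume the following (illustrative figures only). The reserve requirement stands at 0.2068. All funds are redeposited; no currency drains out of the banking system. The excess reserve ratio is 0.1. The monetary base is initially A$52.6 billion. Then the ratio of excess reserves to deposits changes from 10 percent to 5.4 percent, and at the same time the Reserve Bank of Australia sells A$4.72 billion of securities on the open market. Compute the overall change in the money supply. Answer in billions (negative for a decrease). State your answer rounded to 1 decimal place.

A$12.1 billion

Before: m₁ = 1 / (0.2068 + 0.1) ≈ 3.2595, MB₁ = 52.6, so M₁ = 3.2595 × 52.6 = 171.4497 billion.
After: m₂ = 1 / (0.2068 + 0.054) ≈ 3.8344, MB₂ = 52.6 − 4.72 = 47.88, so M₂ = 3.8344 × 47.88 ≈ 183.5911 billion.
ΔM = M₂ − M₁ = 183.5911 − 171.4497 = 12.1414 billion.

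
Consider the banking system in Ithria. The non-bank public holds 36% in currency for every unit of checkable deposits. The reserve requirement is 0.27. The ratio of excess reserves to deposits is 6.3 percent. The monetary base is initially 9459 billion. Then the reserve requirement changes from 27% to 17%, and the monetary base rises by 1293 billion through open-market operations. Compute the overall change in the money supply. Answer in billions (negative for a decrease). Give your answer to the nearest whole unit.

Before: m₁ = (1 + 0.36) / (0.27 + 0.063 + 0.36) ≈ 1.962482, MB₁ = 9459, so M₁ = 1.962482 × 9459 ≈ 18563.1172 billion.
After: m₂ = (1 + 0.36) / (0.17 + 0.063 + 0.36) ≈ 2.293423, MB₂ = 9459 + 1293 = 10752, so M₂ = 2.293423 × 10752 ≈ 24658.8841 billion.
ΔM = M₂ − M₁ = 24658.8841 − 18563.1172 = 6095.7669 billion.

6096 billion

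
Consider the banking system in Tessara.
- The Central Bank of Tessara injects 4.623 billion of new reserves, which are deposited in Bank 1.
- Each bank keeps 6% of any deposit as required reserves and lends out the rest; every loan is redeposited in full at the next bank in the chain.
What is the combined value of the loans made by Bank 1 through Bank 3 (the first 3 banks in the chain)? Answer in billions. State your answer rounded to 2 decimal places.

12.27 billion

Bank i lends (1 − rr)^i of the original deposit: Bank 1 lends 4.623·0.9400 ≈ 4.3456, Bank 2 lends 4.623·0.9400² ≈ 4.0849, and so on.
Summing a geometric series: total = 4.623·[0.9400·(1 − 0.9400^3) / (1 − 0.9400)] ≈ 12.2703 billion.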